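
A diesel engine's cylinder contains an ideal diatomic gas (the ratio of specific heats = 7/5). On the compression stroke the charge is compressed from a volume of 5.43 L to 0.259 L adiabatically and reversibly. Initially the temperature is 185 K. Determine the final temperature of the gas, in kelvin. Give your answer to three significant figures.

For a reversible adiabat TV^(γ−1) is constant, so T₂ = T₁ (V₁/V₂)^(γ−1).
T₂ = 185 × (5.43/0.259)^(2/5) = 624.8 K.

T₂ ≈ 625 K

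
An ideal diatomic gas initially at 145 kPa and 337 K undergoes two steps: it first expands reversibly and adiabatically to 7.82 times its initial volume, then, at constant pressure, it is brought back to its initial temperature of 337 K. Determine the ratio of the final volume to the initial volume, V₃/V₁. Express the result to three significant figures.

For a diatomic ideal gas γ = 7/5.
Adiabatic step: V₂/V₁ = 7.82; T₂ = T₁·(1/7.82)^(2/5) = 148 K.
Isobaric step: V₃/V₂ = T₃/T₂ = 337/148.
V₃/V₁ = (V₂/V₁)(V₃/V₂) = 7.82 × (337/148) = 17.8.

V₃/V₁ ≈ 17.8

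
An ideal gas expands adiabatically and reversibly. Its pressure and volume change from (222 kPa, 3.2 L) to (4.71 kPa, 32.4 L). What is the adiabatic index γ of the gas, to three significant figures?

γ ≈ 1.66

PV^γ = const ⇒ γ = ln(P₂/P₁) / ln(V₁/V₂).
γ = ln(4.71/222) / ln(3.2/32.4) = 1.664.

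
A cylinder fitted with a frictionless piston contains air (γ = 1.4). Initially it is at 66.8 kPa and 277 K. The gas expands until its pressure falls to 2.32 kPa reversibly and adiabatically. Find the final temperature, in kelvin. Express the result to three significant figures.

T₂ ≈ 106 K

Adiabatic: T₂/T₁ = (P₂/P₁)^((γ−1)/γ).
T₂ = 277 × (2.32/66.8)^(0.286) = 106.1 K.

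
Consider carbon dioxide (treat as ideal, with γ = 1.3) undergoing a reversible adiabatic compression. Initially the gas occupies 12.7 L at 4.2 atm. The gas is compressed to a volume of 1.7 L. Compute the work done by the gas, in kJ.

W ≈ -14.9 kJ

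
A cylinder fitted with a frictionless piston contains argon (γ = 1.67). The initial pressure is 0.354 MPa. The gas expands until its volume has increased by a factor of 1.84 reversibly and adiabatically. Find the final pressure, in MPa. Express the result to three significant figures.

Since PV^γ is constant along a reversible adiabat, P₂ = P₁ (V₁/V₂)^γ.
P₂ = 0.354 × (1/1.84)^(1.67) = 0.1279 MPa.

P₂ ≈ 0.128 MPa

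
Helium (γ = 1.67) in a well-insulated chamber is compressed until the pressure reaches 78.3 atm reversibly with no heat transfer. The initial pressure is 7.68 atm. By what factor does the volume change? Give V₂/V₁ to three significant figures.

V₂/V₁ ≈ 0.249

From PV^γ = const, V₂/V₁ = (P₁/P₂)^(1/γ).
V₂/V₁ = (7.68/78.3)^(0.599) = 0.249.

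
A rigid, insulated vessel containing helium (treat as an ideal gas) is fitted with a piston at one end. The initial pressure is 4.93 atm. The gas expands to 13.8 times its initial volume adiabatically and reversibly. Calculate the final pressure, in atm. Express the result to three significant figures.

P₂ ≈ 0.0621 atm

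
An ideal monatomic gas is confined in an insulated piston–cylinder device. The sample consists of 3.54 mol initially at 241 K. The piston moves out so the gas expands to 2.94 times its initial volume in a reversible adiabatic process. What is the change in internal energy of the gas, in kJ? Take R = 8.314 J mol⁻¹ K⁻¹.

ΔU ≈ -5.46 kJ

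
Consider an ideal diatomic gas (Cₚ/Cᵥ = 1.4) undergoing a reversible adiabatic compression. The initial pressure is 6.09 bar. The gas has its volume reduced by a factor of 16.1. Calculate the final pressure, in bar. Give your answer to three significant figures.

Since PV^γ is constant along a reversible adiabat, P₂ = P₁ (V₁/V₂)^γ.
P₂ = 6.09 × 16.1^(1.4) = 298 bar.

P₂ ≈ 298 bar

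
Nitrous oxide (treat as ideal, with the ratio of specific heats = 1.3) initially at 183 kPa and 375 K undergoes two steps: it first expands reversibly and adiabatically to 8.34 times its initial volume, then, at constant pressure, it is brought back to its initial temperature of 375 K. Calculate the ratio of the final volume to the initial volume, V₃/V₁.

V₃/V₁ ≈ 15.8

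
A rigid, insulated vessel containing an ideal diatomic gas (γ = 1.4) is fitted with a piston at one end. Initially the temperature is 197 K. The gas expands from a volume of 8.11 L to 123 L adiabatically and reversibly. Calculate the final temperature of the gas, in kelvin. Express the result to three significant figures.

T₂ ≈ 66.4 K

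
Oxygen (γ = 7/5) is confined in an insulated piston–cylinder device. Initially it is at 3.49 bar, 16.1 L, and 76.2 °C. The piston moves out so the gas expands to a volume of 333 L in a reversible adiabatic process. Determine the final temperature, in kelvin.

T₂ ≈ 104 K

Adiabatic: T₁V₁^(γ−1) = T₂V₂^(γ−1) ⇒ T₂ = T₁ (V₁/V₂)^(γ−1).
T₁ = 76.2 °C = 349.3 K.
T₂ = 349.3 × (16.1/333)^(2/5) = 104 K.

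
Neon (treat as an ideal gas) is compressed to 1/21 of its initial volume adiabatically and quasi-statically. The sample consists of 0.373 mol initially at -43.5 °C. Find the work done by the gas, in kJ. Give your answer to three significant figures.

W ≈ -7.06 kJ

Adiabatic: T₁V₁^(γ−1) = T₂V₂^(γ−1) ⇒ T₂ = T₁ (V₁/V₂)^(γ−1).
γ = 5/3 for a monatomic ideal gas, so γ−1 = 2/3.
T₁ = -43.5 °C = 229.6 K.
T₂ = 229.6 × 21^(2/3) = 1748 K.
Q = 0, so ΔU = W_on_gas = nCᵥΔT with Cᵥ = R/(γ−1) = 12.47 J/(mol·K).
ΔU = 0.373 × 12.47 × (1748 − 229.6) = 7063 J.
Work done by the gas = −ΔU = -7063 J.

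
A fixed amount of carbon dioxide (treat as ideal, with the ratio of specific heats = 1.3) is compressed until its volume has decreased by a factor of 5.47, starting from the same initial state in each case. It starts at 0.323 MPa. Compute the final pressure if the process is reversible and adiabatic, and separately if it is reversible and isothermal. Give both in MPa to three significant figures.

adiabatic: 2.94 MPa; isothermal: 1.77 MPa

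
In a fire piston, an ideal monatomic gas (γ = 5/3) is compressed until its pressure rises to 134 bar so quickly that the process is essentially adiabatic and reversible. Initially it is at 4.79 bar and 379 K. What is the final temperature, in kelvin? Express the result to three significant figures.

Along an adiabat T P^((1−γ)/γ) is constant, so T₂ = T₁ (P₂/P₁)^((γ−1)/γ).
T₂ = 379 × (134/4.79)^(2/5) = 1437 K.

T₂ ≈ 1440 K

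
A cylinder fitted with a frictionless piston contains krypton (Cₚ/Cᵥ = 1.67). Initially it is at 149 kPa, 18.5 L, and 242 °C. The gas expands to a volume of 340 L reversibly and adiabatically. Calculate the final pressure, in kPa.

P₂ ≈ 1.15 kPa

Adiabatic: P₁V₁^γ = P₂V₂^γ ⇒ P₂ = P₁ (V₁/V₂)^γ.
P₂ = 149 × (18.5/340)^(1.67) = 1.153 kPa.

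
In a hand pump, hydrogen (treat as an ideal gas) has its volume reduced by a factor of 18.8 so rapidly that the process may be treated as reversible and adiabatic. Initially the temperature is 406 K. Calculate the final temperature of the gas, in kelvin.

T₂ ≈ 1310 K

Adiabatic: T₁V₁^(γ−1) = T₂V₂^(γ−1) ⇒ T₂ = T₁ (V₁/V₂)^(γ−1).
For a diatomic ideal gas γ = 7/5, so γ−1 = 2/5.
T₂ = 406 × 18.8^(2/5) = 1313 K.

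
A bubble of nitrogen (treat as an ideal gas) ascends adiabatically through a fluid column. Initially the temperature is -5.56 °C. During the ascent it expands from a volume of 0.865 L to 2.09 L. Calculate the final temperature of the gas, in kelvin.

For a reversible adiabat TV^(γ−1) is constant, so T₂ = T₁ (V₁/V₂)^(γ−1).
For a diatomic ideal gas γ = 7/5, so γ−1 = 2/5.
T₁ = -5.56 °C = 267.6 K.
T₂ = 267.6 × (0.865/2.09)^(2/5) = 188 K.

T₂ ≈ 188 K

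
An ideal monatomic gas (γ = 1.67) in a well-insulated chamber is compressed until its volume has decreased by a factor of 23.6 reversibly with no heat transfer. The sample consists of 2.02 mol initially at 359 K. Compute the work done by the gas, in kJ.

Adiabatic: T₁V₁^(γ−1) = T₂V₂^(γ−1) ⇒ T₂ = T₁ (V₁/V₂)^(γ−1).
T₂ = 359 × 23.6^(0.67) = 2985 K.
Q = 0, so ΔU = W_on_gas = nCᵥΔT with Cᵥ = R/(γ−1) = 12.41 J/(mol·K).
ΔU = 2.02 × 12.41 × (2985 − 359) = 65820 J.
Work done by the gas = −ΔU = -65820 J.

W ≈ -65.8 kJ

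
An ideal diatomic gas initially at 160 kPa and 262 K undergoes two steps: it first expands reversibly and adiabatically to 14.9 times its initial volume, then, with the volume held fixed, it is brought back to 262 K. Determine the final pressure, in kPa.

P₃ ≈ 10.7 kPa

For a diatomic ideal gas γ = 7/5.
Adiabatic step (PV^γ = const): P₂ = 160×(1/14.9)^(7/5) = 3.645 kPa; T₂ = 262×(1/14.9)^(2/5) = 88.93 K.
Isochoric: P₃ = P₂(T₃/T₂) = 3.645 × (262/88.93) = 10.74 kPa.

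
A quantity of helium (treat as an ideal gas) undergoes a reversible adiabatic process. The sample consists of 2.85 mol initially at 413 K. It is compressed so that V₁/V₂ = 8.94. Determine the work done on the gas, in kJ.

W ≈ 48.6 kJ

Adiabatic: T₁V₁^(γ−1) = T₂V₂^(γ−1) ⇒ T₂ = T₁ (V₁/V₂)^(γ−1).
γ = 5/3 for a monatomic ideal gas, so γ−1 = 2/3.
T₂ = 413 × 8.94^(2/3) = 1779 K.
Q = 0, so ΔU = W_on_gas = nCᵥΔT with Cᵥ = R/(γ−1) = 12.47 J/(mol·K).
ΔU = 2.85 × 12.47 × (1779 − 413) = 48550 J.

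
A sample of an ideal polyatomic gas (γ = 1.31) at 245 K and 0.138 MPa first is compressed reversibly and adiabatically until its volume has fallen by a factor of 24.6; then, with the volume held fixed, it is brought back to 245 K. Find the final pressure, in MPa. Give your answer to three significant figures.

P₃ ≈ 3.39 MPa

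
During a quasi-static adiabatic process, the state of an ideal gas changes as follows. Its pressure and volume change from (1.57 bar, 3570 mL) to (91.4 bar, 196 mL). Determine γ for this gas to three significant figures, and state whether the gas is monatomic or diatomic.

γ ≈ 1.40; diatomic

PV^γ = const ⇒ γ = ln(P₂/P₁) / ln(V₁/V₂).
γ = ln(91.4/1.57) / ln(3570/196) = 1.4.
γ ≈ 1.40 is close to 7/5, so the gas is diatomic.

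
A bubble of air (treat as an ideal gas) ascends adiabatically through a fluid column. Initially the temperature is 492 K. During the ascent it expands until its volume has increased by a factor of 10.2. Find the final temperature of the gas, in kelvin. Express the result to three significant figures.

T₂ ≈ 194 K

For a reversible adiabat TV^(γ−1) is constant, so T₂ = T₁ (V₁/V₂)^(γ−1).
For a diatomic ideal gas γ = 7/5, so γ−1 = 2/5.
T₂ = 492 × (1/10.2)^(2/5) = 194.3 K.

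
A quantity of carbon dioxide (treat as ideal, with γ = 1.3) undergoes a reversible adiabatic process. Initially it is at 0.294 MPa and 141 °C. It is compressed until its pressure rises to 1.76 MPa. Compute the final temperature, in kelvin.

T₂ ≈ 626 K

Along an adiabat T P^((1−γ)/γ) is constant, so T₂ = T₁ (P₂/P₁)^((γ−1)/γ).
T₁ = 141 °C = 414.1 K.
T₂ = 414.1 × (1.76/0.294)^(0.231) = 625.9 K.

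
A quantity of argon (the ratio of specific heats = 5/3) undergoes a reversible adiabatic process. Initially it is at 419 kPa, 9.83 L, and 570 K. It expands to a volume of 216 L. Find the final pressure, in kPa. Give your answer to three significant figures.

P₂ ≈ 2.43 kPa

Adiabatic: P₁V₁^γ = P₂V₂^γ ⇒ P₂ = P₁ (V₁/V₂)^γ.
P₂ = 419 × (9.83/216)^(5/3) = 2.431 kPa.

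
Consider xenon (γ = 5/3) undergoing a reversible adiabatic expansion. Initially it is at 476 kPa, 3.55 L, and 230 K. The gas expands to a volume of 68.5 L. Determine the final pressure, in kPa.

P₂ ≈ 3.43 kPa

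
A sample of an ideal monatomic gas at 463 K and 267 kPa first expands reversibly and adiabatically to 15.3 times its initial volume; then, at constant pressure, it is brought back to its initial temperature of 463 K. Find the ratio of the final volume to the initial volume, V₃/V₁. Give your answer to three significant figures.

V₃/V₁ ≈ 94.3

For a monatomic ideal gas γ = 5/3.
Adiabatic step: V₂/V₁ = 15.3; T₂ = T₁·(1/15.3)^(2/3) = 75.13 K.
Isobaric step: V₃/V₂ = T₃/T₂ = 463/75.13.
V₃/V₁ = (V₂/V₁)(V₃/V₂) = 15.3 × (463/75.13) = 94.29.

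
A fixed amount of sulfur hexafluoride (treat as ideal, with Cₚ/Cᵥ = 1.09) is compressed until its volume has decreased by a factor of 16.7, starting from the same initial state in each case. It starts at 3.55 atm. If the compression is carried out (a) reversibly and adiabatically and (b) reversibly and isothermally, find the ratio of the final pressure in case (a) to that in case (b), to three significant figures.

P_adiabatic / P_isothermal ≈ 1.29

Isothermal: P_b = P₁(V₁/V₂) = 3.55×16.7.
Adiabatic: P_a = P₁(V₁/V₂)^γ = 3.55×16.7^(1.09).
P_a/P_b = (V₁/V₂)^(γ−1) = 16.7^(0.09) = 1.288.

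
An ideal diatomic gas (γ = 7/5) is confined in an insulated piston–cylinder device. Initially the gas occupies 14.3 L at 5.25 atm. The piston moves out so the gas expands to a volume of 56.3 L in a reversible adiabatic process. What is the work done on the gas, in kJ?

P₂ = P₁(V₁/V₂)^γ = 5.25×(14.3/56.3)^(7/5) = 0.7708 atm.
For a reversible adiabat, W_by_gas = (P₁V₁ − P₂V₂)/(γ−1).
W_by = (532000×0.0143 − 78100×0.0563) / (2/5) = 8025 J.
W_on_gas = −W_by = -8025 J.

W ≈ -8.03 kJ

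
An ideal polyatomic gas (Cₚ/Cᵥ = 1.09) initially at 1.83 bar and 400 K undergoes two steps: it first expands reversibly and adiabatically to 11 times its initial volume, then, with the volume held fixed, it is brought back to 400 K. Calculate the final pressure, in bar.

P₃ ≈ 0.166 bar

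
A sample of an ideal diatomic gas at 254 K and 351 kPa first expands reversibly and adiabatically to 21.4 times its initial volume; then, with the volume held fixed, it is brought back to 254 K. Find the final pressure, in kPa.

P₃ ≈ 16.4 kPa

For a diatomic ideal gas γ = 7/5.
Adiabatic step (PV^γ = const): P₂ = 351×(1/21.4)^(7/5) = 4.816 kPa; T₂ = 254×(1/21.4)^(2/5) = 74.59 K.
Isochoric: P₃ = P₂(T₃/T₂) = 4.816 × (254/74.59) = 16.4 kPa.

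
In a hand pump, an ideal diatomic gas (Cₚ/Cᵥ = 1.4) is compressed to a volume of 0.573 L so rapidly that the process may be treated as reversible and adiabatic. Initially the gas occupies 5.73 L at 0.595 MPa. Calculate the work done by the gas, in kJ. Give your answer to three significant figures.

W ≈ -12.9 kJ

P₂ = P₁(V₁/V₂)^γ = 0.595×(5.73/0.573)^(1.4) = 14.95 MPa.
For a reversible adiabat, W_by_gas = (P₁V₁ − P₂V₂)/(γ−1).
W_by = (595000×0.00573 − 1.495×10^7×0.000573) / (0.4) = -12890 J.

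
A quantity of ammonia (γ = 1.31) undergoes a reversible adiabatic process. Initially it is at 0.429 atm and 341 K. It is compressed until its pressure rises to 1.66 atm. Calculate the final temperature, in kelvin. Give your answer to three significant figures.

T₂ ≈ 470 K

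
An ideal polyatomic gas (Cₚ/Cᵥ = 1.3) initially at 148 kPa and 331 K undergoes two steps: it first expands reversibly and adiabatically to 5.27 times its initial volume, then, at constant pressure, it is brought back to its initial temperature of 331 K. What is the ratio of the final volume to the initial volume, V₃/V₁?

V₃/V₁ ≈ 8.68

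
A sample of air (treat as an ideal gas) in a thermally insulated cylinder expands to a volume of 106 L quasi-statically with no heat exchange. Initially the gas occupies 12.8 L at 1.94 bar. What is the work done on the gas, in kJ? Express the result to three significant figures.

γ = 7/5 for a diatomic ideal gas.
P₂ = P₁(V₁/V₂)^γ = 1.94×(12.8/106)^(7/5) = 0.1006 bar.
For a reversible adiabat, W_by_gas = (P₁V₁ − P₂V₂)/(γ−1).
W_by = (194000×0.0128 − 10060×0.106) / (2/5) = 3543 J.
W_on_gas = −W_by = -3543 J.

W ≈ -3.54 kJ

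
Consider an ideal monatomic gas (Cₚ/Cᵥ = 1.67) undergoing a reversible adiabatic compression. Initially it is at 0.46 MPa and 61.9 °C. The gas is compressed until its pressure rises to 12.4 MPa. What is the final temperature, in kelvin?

T₂ ≈ 1260 K

Adiabatic: T₂/T₁ = (P₂/P₁)^((γ−1)/γ).
T₁ = 61.9 °C = 335 K.
T₂ = 335 × (12.4/0.46)^(0.401) = 1256 K.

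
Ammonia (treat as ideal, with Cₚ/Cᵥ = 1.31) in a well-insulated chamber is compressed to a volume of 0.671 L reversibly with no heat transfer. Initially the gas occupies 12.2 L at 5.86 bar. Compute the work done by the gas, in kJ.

W ≈ -33.6 kJ

P₂ = P₁(V₁/V₂)^γ = 5.86×(12.2/0.671)^(1.31) = 261.8 bar.
For a reversible adiabat, W_by_gas = (P₁V₁ − P₂V₂)/(γ−1).
W_by = (586000×0.0122 − 2.618×10^7×0.000671) / (0.31) = -33610 J.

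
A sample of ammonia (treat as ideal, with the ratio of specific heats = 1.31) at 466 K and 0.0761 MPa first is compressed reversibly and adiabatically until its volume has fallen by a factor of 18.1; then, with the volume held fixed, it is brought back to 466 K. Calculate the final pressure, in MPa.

P₃ ≈ 1.38 MPa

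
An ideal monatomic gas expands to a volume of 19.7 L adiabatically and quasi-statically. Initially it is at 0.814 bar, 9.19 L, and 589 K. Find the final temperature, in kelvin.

T₂ ≈ 354 K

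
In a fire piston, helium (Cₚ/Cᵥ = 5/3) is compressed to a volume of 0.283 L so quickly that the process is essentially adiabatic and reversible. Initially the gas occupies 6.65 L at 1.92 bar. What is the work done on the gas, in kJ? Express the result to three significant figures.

P₂ = P₁(V₁/V₂)^γ = 1.92×(6.65/0.283)^(5/3) = 370.1 bar.
For a reversible adiabat, W_by_gas = (P₁V₁ − P₂V₂)/(γ−1).
W_by = (192000×0.00665 − 3.701×10^7×0.000283) / (2/3) = -13800 J.
W_on_gas = −W_by = 13800 J.

W ≈ 13.8 kJ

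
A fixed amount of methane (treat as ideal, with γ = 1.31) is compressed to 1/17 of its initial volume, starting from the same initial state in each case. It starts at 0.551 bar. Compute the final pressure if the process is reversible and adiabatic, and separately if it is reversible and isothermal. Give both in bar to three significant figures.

adiabatic: 22.5 bar; isothermal: 9.37 bar

Isothermal: P₂ = P₁(V₁/V₂) = 0.551×17 = 9.367 bar.
Adiabatic: P₂ = P₁(V₁/V₂)^γ = 0.551×17^(1.31) = 22.54 bar.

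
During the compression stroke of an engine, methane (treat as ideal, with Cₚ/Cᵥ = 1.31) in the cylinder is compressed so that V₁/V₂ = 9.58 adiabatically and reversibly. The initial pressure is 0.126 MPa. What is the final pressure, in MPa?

Adiabatic: P₁V₁^γ = P₂V₂^γ ⇒ P₂ = P₁ (V₁/V₂)^γ.
P₂ = 0.126 × 9.58^(1.31) = 2.432 MPa.

P₂ ≈ 2.43 MPa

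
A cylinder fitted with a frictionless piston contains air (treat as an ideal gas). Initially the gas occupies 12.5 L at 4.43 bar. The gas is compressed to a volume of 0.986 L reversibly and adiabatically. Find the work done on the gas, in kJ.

W ≈ 24.4 kJ

γ = 7/5 for a diatomic ideal gas.
P₂ = P₁(V₁/V₂)^γ = 4.43×(12.5/0.986)^(7/5) = 155.1 bar.
For a reversible adiabat, W_by_gas = (P₁V₁ − P₂V₂)/(γ−1).
W_by = (443000×0.0125 − 1.551×10^7×0.000986) / (2/5) = -24390 J.
W_on_gas = −W_by = 24390 J.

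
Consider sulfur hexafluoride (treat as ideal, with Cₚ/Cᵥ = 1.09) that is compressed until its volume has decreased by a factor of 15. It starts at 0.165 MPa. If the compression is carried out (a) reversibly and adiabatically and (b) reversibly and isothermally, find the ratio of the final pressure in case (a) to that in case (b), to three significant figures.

P_adiabatic / P_isothermal ≈ 1.28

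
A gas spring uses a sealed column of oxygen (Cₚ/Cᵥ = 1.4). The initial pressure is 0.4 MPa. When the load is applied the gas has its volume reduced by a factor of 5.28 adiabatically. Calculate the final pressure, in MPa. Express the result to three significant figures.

P₂ ≈ 4.11 MPa

Adiabatic: P₁V₁^γ = P₂V₂^γ ⇒ P₂ = P₁ (V₁/V₂)^γ.
P₂ = 0.4 × 5.28^(1.4) = 4.109 MPa.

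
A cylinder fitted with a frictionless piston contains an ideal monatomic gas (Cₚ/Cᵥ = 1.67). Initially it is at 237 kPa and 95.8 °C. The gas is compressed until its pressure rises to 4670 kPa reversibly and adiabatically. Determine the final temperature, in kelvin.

Along an adiabat T P^((1−γ)/γ) is constant, so T₂ = T₁ (P₂/P₁)^((γ−1)/γ).
T₁ = 95.8 °C = 368.9 K.
T₂ = 368.9 × (4670/237)^(0.401) = 1220 K.

T₂ ≈ 1220 K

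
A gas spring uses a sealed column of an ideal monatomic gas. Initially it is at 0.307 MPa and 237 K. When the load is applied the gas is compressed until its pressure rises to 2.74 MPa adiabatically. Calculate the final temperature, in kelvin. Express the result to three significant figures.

T₂ ≈ 569 K

Adiabatic: T₂/T₁ = (P₂/P₁)^((γ−1)/γ).
For a monatomic ideal gas γ = 5/3, so (γ−1)/γ = 2/5.
T₂ = 237 × (2.74/0.307)^(2/5) = 568.8 K.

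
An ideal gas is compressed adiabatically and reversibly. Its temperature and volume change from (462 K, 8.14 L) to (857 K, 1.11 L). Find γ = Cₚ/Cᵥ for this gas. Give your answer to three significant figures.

γ ≈ 1.31

TV^(γ−1) = const ⇒ γ − 1 = ln(T₂/T₁) / ln(V₁/V₂).
γ = 1 + ln(857/462) / ln(8.14/1.11) = 1.31.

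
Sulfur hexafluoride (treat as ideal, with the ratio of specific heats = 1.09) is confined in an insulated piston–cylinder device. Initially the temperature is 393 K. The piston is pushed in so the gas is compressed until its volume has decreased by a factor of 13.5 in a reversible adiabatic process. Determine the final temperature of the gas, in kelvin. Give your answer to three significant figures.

For a reversible adiabat TV^(γ−1) is constant, so T₂ = T₁ (V₁/V₂)^(γ−1).
T₂ = 393 × 13.5^(0.09) = 496.7 K.

T₂ ≈ 497 K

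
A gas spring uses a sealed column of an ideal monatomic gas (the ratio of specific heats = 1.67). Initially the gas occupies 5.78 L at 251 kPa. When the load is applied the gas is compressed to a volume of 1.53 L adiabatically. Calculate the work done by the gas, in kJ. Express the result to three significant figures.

W ≈ -3.11 kJ

P₂ = P₁(V₁/V₂)^γ = 251×(5.78/1.53)^(1.67) = 2310 kPa.
For a reversible adiabat, W_by_gas = (P₁V₁ − P₂V₂)/(γ−1).
W_by = (251000×0.00578 − 2.31×10^6×0.00153) / (0.67) = -3110 J.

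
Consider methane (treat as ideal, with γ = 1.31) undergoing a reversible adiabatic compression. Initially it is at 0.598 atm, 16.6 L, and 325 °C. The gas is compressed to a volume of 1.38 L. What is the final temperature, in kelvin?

T₂ ≈ 1290 K

Adiabatic: T₁V₁^(γ−1) = T₂V₂^(γ−1) ⇒ T₂ = T₁ (V₁/V₂)^(γ−1).
T₁ = 325 °C = 598.1 K.
T₂ = 598.1 × (16.6/1.38)^(0.31) = 1293 K.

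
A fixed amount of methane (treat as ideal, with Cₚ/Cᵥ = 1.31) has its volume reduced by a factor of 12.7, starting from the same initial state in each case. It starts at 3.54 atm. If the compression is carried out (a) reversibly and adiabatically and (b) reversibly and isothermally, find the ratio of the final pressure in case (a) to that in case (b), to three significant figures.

P_adiabatic / P_isothermal ≈ 2.20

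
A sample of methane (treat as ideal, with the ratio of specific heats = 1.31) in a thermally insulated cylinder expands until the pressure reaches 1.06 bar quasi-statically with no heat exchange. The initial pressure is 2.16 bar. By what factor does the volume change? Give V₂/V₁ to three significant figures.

From PV^γ = const, V₂/V₁ = (P₁/P₂)^(1/γ).
V₂/V₁ = (2.16/1.06)^(0.763) = 1.722.

V₂/V₁ ≈ 1.72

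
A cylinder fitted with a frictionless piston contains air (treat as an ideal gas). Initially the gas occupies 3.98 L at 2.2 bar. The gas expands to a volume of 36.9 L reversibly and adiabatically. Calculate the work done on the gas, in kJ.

W ≈ -1.29 kJ

γ = 7/5 for a diatomic ideal gas.
P₂ = P₁(V₁/V₂)^γ = 2.2×(3.98/36.9)^(7/5) = 0.09737 bar.
For a reversible adiabat, W_by_gas = (P₁V₁ − P₂V₂)/(γ−1).
W_by = (220000×0.00398 − 9737×0.0369) / (2/5) = 1291 J.
W_on_gas = −W_by = -1291 J.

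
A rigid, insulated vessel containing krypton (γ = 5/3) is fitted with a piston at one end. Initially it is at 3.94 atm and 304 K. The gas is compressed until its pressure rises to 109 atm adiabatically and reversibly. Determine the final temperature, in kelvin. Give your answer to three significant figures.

T₂ ≈ 1150 K

Along an adiabat T P^((1−γ)/γ) is constant, so T₂ = T₁ (P₂/P₁)^((γ−1)/γ).
T₂ = 304 × (109/3.94)^(2/5) = 1147 K.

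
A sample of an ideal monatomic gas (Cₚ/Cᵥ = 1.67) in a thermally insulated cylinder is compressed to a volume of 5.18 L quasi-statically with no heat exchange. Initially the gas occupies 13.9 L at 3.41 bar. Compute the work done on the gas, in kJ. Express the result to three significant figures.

P₂ = P₁(V₁/V₂)^γ = 3.41×(13.9/5.18)^(1.67) = 17.73 bar.
For a reversible adiabat, W_by_gas = (P₁V₁ − P₂V₂)/(γ−1).
W_by = (341000×0.0139 − 1.773×10^6×0.00518) / (0.67) = -6632 J.
W_on_gas = −W_by = 6632 J.

W ≈ 6.63 kJ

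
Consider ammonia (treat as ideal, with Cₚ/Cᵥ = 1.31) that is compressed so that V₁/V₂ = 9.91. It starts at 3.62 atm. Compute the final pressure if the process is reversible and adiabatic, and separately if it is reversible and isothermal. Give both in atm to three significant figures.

adiabatic: 73.0 atm; isothermal: 35.9 atm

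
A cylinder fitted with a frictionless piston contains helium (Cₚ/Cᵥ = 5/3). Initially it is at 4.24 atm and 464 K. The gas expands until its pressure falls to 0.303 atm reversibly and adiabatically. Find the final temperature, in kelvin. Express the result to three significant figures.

T₂ ≈ 161 K

Adiabatic: T₂/T₁ = (P₂/P₁)^((γ−1)/γ).
T₂ = 464 × (0.303/4.24)^(2/5) = 161.5 K.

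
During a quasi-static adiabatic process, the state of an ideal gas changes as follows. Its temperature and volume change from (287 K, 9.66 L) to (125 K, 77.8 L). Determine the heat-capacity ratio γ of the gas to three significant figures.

TV^(γ−1) = const ⇒ γ − 1 = ln(T₂/T₁) / ln(V₁/V₂).
γ = 1 + ln(125/287) / ln(9.66/77.8) = 1.398.

γ ≈ 1.40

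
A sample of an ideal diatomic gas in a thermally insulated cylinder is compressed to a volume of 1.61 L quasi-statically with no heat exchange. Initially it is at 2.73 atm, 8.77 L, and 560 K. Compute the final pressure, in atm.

P₂ ≈ 29.3 atm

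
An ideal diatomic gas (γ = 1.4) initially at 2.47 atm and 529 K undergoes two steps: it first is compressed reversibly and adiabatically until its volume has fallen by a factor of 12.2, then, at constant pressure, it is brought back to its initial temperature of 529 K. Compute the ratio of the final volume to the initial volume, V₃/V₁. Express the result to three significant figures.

V₃/V₁ ≈ 0.0301

Adiabatic step: V₂/V₁ = 0.08197; T₂ = T₁·12.2^(0.4) = 1439 K.
Isobaric step: V₃/V₂ = T₃/T₂ = 529/1439.
V₃/V₁ = (V₂/V₁)(V₃/V₂) = 0.08197 × (529/1439) = 0.03014.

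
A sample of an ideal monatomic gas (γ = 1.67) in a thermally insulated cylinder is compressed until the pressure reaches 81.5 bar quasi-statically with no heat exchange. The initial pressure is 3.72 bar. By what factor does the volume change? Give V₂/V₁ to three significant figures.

V₂/V₁ ≈ 0.157

From PV^γ = const, V₂/V₁ = (P₁/P₂)^(1/γ).
V₂/V₁ = (3.72/81.5)^(0.599) = 0.1575.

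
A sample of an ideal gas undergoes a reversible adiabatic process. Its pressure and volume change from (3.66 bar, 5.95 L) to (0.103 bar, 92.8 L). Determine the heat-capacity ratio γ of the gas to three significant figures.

PV^γ = const ⇒ γ = ln(P₂/P₁) / ln(V₁/V₂).
γ = ln(0.103/3.66) / ln(5.95/92.8) = 1.3.

γ ≈ 1.30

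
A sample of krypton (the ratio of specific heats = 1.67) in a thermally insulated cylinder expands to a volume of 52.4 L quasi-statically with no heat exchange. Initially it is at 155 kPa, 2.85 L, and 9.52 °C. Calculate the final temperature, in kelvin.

For a reversible adiabat TV^(γ−1) is constant, so T₂ = T₁ (V₁/V₂)^(γ−1).
T₁ = 9.52 °C = 282.7 K.
T₂ = 282.7 × (2.85/52.4)^(0.67) = 40.19 K.

T₂ ≈ 40.2 K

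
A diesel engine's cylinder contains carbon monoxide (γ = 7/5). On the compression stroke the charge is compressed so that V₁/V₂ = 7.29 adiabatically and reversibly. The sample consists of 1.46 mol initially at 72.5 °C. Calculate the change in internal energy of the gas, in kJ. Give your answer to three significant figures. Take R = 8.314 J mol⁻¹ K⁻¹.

ΔU ≈ 12.7 kJ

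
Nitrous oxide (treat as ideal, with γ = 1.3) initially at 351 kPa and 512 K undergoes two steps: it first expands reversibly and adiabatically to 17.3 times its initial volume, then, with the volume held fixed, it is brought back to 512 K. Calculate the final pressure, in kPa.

P₃ ≈ 20.3 kPa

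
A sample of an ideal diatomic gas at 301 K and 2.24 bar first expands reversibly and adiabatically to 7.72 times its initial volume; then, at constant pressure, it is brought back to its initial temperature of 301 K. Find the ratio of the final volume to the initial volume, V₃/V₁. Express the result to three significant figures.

V₃/V₁ ≈ 17.5

For a diatomic ideal gas γ = 7/5.
Adiabatic step: V₂/V₁ = 7.72; T₂ = T₁·(1/7.72)^(2/5) = 132.9 K.
Isobaric step: V₃/V₂ = T₃/T₂ = 301/132.9.
V₃/V₁ = (V₂/V₁)(V₃/V₂) = 7.72 × (301/132.9) = 17.48.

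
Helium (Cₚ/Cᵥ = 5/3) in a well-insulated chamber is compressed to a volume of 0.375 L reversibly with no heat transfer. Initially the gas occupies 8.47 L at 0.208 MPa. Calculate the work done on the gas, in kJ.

W ≈ 18.5 kJ

P₂ = P₁(V₁/V₂)^γ = 0.208×(8.47/0.375)^(5/3) = 37.54 MPa.
For a reversible adiabat, W_by_gas = (P₁V₁ − P₂V₂)/(γ−1).
W_by = (208000×0.00847 − 3.754×10^7×0.000375) / (2/3) = -18470 J.
W_on_gas = −W_by = 18470 J.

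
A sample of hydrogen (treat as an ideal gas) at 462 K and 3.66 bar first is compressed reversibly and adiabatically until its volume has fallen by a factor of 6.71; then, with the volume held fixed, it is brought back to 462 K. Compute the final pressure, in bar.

P₃ ≈ 24.6 bar

For a diatomic ideal gas γ = 7/5.
Adiabatic step (PV^γ = const): P₂ = 3.66×6.71^(7/5) = 52.59 bar; T₂ = 462×6.71^(2/5) = 989.3 K.
Isochoric: P₃ = P₂(T₃/T₂) = 52.59 × (462/989.3) = 24.56 bar.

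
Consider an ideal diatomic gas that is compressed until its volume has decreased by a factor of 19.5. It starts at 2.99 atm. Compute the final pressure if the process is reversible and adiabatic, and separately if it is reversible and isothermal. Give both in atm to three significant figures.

For a diatomic ideal gas γ = 7/5.
Isothermal: P₂ = P₁(V₁/V₂) = 2.99×19.5 = 58.31 atm.
Adiabatic: P₂ = P₁(V₁/V₂)^γ = 2.99×19.5^(7/5) = 191.3 atm.

adiabatic: 191 atm; isothermal: 58.3 atm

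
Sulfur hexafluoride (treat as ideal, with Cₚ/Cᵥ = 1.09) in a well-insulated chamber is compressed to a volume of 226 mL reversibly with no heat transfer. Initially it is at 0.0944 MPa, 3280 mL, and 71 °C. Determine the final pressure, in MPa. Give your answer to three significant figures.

Since PV^γ is constant along a reversible adiabat, P₂ = P₁ (V₁/V₂)^γ.
P₂ = 0.0944 × (3280/226)^(1.09) = 1.743 MPa.

P₂ ≈ 1.74 MPa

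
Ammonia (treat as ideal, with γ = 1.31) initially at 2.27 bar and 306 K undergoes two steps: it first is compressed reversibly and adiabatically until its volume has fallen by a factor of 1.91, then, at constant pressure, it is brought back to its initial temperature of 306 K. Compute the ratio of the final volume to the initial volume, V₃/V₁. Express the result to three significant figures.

Adiabatic step: V₂/V₁ = 0.5236; T₂ = T₁·1.91^(0.31) = 374 K.
Isobaric step: V₃/V₂ = T₃/T₂ = 306/374.
V₃/V₁ = (V₂/V₁)(V₃/V₂) = 0.5236 × (306/374) = 0.4284.

V₃/V₁ ≈ 0.428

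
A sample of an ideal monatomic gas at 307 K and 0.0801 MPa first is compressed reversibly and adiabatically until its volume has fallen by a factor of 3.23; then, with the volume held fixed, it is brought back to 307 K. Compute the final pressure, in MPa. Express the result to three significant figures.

P₃ ≈ 0.259 MPa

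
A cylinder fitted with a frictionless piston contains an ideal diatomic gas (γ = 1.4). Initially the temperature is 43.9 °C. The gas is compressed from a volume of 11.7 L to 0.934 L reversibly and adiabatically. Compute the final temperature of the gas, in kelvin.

T₂ ≈ 871 K

For a reversible adiabat TV^(γ−1) is constant, so T₂ = T₁ (V₁/V₂)^(γ−1).
T₁ = 43.9 °C = 317 K.
T₂ = 317 × (11.7/0.934)^(0.4) = 871.5 K.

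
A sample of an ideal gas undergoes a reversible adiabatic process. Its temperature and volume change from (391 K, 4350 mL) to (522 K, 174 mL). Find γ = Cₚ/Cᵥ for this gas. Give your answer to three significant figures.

γ ≈ 1.09

TV^(γ−1) = const ⇒ γ − 1 = ln(T₂/T₁) / ln(V₁/V₂).
γ = 1 + ln(522/391) / ln(4350/174) = 1.09.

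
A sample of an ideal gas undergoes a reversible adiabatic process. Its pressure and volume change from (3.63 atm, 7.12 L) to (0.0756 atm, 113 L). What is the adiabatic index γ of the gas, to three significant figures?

PV^γ = const ⇒ γ = ln(P₂/P₁) / ln(V₁/V₂).
γ = ln(0.0756/3.63) / ln(7.12/113) = 1.4.

γ ≈ 1.40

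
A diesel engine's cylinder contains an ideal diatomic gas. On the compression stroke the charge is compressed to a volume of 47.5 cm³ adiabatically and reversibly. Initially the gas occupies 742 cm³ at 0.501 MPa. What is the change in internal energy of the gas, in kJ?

γ = 7/5 for a diatomic ideal gas.
P₂ = P₁(V₁/V₂)^γ = 0.501×(742/47.5)^(7/5) = 23.5 MPa.
For a reversible adiabat, W_by_gas = (P₁V₁ − P₂V₂)/(γ−1).
W_by = (501000×0.000742 − 2.35×10^7×4.75×10^-5) / (2/5) = -1861 J.
Q = 0 ⇒ ΔU = −W_by = 1861 J.

ΔU ≈ 1.86 kJ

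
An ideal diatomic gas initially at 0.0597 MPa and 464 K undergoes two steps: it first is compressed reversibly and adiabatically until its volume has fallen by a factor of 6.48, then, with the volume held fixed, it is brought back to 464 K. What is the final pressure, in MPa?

For a diatomic ideal gas γ = 7/5.
Adiabatic step (PV^γ = const): P₂ = 0.0597×6.48^(7/5) = 0.8169 MPa; T₂ = 464×6.48^(2/5) = 979.8 K.
Isochoric: P₃ = P₂(T₃/T₂) = 0.8169 × (464/979.8) = 0.3869 MPa.

P₃ ≈ 0.387 MPa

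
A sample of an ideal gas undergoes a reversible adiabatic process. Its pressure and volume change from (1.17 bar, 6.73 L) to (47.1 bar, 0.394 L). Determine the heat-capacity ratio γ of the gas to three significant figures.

PV^γ = const ⇒ γ = ln(P₂/P₁) / ln(V₁/V₂).
γ = ln(47.1/1.17) / ln(6.73/0.394) = 1.302.

γ ≈ 1.30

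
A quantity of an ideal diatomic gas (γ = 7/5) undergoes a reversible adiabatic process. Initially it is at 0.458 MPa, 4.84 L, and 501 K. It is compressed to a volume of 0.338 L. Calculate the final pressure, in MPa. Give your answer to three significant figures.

P₂ ≈ 19.0 MPa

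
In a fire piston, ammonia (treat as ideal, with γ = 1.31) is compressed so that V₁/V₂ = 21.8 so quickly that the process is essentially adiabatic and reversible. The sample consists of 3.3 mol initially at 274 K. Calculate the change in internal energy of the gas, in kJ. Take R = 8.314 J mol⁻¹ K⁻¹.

ΔU ≈ 38.8 kJ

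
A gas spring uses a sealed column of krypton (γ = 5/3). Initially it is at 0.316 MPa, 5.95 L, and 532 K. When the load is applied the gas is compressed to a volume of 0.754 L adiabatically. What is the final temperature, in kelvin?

T₂ ≈ 2110 K

For a reversible adiabat TV^(γ−1) is constant, so T₂ = T₁ (V₁/V₂)^(γ−1).
T₂ = 532 × (5.95/0.754)^(2/3) = 2109 K.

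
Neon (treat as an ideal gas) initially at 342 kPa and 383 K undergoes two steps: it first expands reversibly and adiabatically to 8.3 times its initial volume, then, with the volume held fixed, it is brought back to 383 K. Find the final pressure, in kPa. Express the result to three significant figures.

P₃ ≈ 41.2 kPa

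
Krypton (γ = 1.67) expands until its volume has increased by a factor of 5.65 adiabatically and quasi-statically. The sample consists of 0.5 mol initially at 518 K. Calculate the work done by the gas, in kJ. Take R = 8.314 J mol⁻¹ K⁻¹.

Adiabatic: T₁V₁^(γ−1) = T₂V₂^(γ−1) ⇒ T₂ = T₁ (V₁/V₂)^(γ−1).
T₂ = 518 × (1/5.65)^(0.67) = 162.4 K.
Q = 0, so ΔU = W_on_gas = nCᵥΔT with Cᵥ = R/(γ−1) = 12.41 J/(mol·K).
ΔU = 0.5 × 12.41 × (162.4 − 518) = -2207 J.
Work done by the gas = −ΔU = 2207 J.

W ≈ 2.21 kJ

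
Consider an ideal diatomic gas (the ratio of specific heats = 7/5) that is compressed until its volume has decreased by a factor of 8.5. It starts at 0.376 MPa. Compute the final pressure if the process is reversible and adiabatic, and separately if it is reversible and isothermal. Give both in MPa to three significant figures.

adiabatic: 7.52 MPa; isothermal: 3.20 MPa

Isothermal: P₂ = P₁(V₁/V₂) = 0.376×8.5 = 3.196 MPa.
Adiabatic: P₂ = P₁(V₁/V₂)^γ = 0.376×8.5^(7/5) = 7.523 MPa.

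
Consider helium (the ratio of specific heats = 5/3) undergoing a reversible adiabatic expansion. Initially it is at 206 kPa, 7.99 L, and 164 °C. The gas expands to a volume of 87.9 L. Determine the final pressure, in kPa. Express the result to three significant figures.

P₂ ≈ 3.79 kPa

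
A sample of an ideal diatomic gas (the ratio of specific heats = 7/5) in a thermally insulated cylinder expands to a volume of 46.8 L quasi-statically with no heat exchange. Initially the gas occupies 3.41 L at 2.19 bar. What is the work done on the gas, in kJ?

W ≈ -1.21 kJ

P₂ = P₁(V₁/V₂)^γ = 2.19×(3.41/46.8)^(7/5) = 0.05597 bar.
For a reversible adiabat, W_by_gas = (P₁V₁ − P₂V₂)/(γ−1).
W_by = (219000×0.00341 − 5597×0.0468) / (2/5) = 1212 J.
W_on_gas = −W_by = -1212 J.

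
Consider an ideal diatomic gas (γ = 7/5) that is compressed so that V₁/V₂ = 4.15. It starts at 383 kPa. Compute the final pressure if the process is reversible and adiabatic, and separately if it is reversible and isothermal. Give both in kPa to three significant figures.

Isothermal: P₂ = P₁(V₁/V₂) = 383×4.15 = 1589 kPa.
Adiabatic: P₂ = P₁(V₁/V₂)^γ = 383×4.15^(7/5) = 2808 kPa.

adiabatic: 2810 kPa; isothermal: 1590 kPa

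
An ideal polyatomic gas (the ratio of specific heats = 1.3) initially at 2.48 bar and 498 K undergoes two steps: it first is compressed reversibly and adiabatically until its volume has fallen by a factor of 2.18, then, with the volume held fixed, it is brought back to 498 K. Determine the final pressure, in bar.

Adiabatic step (PV^γ = const): P₂ = 2.48×2.18^(1.3) = 6.83 bar; T₂ = 498×2.18^(0.3) = 629.2 K.
Isochoric: P₃ = P₂(T₃/T₂) = 6.83 × (498/629.2) = 5.406 bar.

P₃ ≈ 5.41 bar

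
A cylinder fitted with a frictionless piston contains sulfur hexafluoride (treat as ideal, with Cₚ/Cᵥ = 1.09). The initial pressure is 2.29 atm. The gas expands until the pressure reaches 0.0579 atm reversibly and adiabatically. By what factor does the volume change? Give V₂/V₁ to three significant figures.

V₂/V₁ ≈ 29.2

From PV^γ = const, V₂/V₁ = (P₁/P₂)^(1/γ).
V₂/V₁ = (2.29/0.0579)^(0.917) = 29.19.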